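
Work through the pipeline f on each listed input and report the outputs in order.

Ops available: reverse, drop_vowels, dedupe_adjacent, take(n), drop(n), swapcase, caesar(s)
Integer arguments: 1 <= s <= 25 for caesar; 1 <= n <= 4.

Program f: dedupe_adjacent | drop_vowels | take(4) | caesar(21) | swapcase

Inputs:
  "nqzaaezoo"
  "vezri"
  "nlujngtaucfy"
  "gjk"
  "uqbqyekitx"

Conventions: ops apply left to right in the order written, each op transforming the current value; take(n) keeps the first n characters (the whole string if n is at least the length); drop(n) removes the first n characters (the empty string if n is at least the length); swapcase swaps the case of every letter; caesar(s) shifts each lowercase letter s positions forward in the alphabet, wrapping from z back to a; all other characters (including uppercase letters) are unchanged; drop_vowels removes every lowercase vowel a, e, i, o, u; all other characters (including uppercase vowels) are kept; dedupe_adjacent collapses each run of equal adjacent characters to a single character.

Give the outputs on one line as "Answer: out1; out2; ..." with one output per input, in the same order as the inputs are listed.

"ILUU"; "QUM"; "IGEI"; "BEF"; "LWLT"

Execution, op by op:
  "nqzaaezoo" -> "nqzaezo" -> "nqzz" -> "nqzz" -> "iluu" -> "ILUU"
  "vezri" -> "vezri" -> "vzr" -> "vzr" -> "qum" -> "QUM"
  "nlujngtaucfy" -> "nlujngtaucfy" -> "nljngtcfy" -> "nljn" -> "igei" -> "IGEI"
  "gjk" -> "gjk" -> "gjk" -> "gjk" -> "bef" -> "BEF"
  "uqbqyekitx" -> "uqbqyekitx" -> "qbqyktx" -> "qbqy" -> "lwlt" -> "LWLT"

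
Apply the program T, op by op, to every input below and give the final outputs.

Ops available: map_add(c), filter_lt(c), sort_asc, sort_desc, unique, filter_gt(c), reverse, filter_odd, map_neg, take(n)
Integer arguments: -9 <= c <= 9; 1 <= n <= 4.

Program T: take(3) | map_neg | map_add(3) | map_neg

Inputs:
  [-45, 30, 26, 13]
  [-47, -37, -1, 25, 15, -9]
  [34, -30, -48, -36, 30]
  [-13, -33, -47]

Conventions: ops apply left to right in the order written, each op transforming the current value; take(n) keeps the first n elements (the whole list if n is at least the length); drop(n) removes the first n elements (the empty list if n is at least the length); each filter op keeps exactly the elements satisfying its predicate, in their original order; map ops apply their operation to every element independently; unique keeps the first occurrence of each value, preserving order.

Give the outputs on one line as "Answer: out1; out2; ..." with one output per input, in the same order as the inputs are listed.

[-48, 27, 23]; [-50, -40, -4]; [31, -33, -51]; [-16, -36, -50]

Execution, op by op:
  [-45, 30, 26, 13] -> [-45, 30, 26] -> [45, -30, -26] -> [48, -27, -23] -> [-48, 27, 23]
  [-47, -37, -1, 25, 15, -9] -> [-47, -37, -1] -> [47, 37, 1] -> [50, 40, 4] -> [-50, -40, -4]
  [34, -30, -48, -36, 30] -> [34, -30, -48] -> [-34, 30, 48] -> [-31, 33, 51] -> [31, -33, -51]
  [-13, -33, -47] -> [-13, -33, -47] -> [13, 33, 47] -> [16, 36, 50] -> [-16, -36, -50]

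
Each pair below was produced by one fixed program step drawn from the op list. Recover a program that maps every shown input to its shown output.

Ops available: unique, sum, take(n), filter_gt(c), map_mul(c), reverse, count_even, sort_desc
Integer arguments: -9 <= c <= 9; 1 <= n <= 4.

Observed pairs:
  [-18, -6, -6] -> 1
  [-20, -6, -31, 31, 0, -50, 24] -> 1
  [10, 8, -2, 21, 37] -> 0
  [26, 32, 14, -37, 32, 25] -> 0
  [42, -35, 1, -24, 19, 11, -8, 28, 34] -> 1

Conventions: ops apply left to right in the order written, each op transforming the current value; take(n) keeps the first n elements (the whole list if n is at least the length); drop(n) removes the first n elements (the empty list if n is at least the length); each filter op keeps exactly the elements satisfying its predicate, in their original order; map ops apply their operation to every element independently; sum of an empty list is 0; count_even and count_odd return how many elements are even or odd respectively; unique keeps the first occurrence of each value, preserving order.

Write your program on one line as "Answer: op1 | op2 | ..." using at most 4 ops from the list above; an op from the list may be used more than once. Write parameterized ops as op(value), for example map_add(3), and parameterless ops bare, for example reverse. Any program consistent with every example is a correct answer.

map_mul(3) | reverse | take(1) | count_even

Check, running the answer program on each example:
  [-18, -6, -6] -> [-54, -18, -18] -> [-18, -18, -54] -> [-18] -> 1
  [-20, -6, -31, 31, 0, -50, 24] -> [-60, -18, -93, 93, 0, -150, 72] -> [72, -150, 0, 93, -93, -18, -60] -> [72] -> 1
  [10, 8, -2, 21, 37] -> [30, 24, -6, 63, 111] -> [111, 63, -6, 24, 30] -> [111] -> 0
  [26, 32, 14, -37, 32, 25] -> [78, 96, 42, -111, 96, 75] -> [75, 96, -111, 42, 96, 78] -> [75] -> 0
  [42, -35, 1, -24, 19, 11, -8, 28, 34] -> [126, -105, 3, -72, 57, 33, -24, 84, 102] -> [102, 84, -24, 33, 57, -72, 3, -105, 126] -> [102] -> 1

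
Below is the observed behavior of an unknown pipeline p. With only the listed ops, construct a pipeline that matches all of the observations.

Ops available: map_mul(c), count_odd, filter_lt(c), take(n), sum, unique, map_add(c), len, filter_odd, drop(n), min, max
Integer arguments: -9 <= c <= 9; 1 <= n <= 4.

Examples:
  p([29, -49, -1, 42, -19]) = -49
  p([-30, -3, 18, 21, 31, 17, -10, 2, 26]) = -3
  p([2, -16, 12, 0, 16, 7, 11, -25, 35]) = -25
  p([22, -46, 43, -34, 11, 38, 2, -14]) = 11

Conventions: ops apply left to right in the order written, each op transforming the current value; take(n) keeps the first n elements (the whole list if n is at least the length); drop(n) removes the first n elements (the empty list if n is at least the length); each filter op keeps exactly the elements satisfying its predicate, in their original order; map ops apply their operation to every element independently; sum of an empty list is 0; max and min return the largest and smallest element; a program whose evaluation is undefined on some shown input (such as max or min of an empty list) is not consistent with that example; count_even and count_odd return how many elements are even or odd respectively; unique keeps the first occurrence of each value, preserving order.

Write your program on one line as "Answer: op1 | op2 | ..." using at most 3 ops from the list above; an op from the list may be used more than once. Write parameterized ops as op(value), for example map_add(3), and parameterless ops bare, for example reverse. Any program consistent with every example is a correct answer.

filter_odd | min

Check, running the answer program on each example:
  [29, -49, -1, 42, -19] -> [29, -49, -1, -19] -> -49
  [-30, -3, 18, 21, 31, 17, -10, 2, 26] -> [-3, 21, 31, 17] -> -3
  [2, -16, 12, 0, 16, 7, 11, -25, 35] -> [7, 11, -25, 35] -> -25
  [22, -46, 43, -34, 11, 38, 2, -14] -> [43, 11] -> 11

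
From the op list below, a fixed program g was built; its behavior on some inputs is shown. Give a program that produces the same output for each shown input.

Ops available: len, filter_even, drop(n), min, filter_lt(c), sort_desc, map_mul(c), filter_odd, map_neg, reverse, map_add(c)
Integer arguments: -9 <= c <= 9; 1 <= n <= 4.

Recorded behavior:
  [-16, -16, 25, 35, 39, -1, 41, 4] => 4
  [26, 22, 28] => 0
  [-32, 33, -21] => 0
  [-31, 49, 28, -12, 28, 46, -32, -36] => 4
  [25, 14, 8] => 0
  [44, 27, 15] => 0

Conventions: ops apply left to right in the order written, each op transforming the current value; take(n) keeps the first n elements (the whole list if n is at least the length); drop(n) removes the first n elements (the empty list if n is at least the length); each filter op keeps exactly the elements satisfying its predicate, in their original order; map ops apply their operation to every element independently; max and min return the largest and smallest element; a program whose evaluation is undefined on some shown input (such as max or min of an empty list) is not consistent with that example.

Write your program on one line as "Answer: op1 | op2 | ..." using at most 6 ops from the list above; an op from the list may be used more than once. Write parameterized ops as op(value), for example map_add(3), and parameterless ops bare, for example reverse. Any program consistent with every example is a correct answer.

map_neg | reverse | drop(4) | map_mul(-8) | len

Check, running the answer program on each example:
  [-16, -16, 25, 35, 39, -1, 41, 4] -> [16, 16, -25, -35, -39, 1, -41, -4] -> [-4, -41, 1, -39, -35, -25, 16, 16] -> [-35, -25, 16, 16] -> [280, 200, -128, -128] -> 4
  [26, 22, 28] -> [-26, -22, -28] -> [-28, -22, -26] -> [] -> [] -> 0
  [-32, 33, -21] -> [32, -33, 21] -> [21, -33, 32] -> [] -> [] -> 0
  [-31, 49, 28, -12, 28, 46, -32, -36] -> [31, -49, -28, 12, -28, -46, 32, 36] -> [36, 32, -46, -28, 12, -28, -49, 31] -> [12, -28, -49, 31] -> [-96, 224, 392, -248] -> 4
  [25, 14, 8] -> [-25, -14, -8] -> [-8, -14, -25] -> [] -> [] -> 0
  [44, 27, 15] -> [-44, -27, -15] -> [-15, -27, -44] -> [] -> [] -> 0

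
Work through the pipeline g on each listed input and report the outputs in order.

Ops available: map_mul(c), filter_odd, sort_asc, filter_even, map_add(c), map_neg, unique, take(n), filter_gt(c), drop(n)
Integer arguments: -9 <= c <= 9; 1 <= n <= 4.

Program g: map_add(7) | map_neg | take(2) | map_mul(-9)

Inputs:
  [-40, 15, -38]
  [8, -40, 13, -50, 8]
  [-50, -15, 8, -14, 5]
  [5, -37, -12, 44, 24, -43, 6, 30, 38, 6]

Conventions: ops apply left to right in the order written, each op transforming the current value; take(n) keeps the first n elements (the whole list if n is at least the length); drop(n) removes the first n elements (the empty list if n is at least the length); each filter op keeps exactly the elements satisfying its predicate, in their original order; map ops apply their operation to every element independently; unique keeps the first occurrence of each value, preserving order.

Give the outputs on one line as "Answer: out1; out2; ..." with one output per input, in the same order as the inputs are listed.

[-297, 198]; [135, -297]; [-387, -72]; [108, -270]

Execution, op by op:
  [-40, 15, -38] -> [-33, 22, -31] -> [33, -22, 31] -> [33, -22] -> [-297, 198]
  [8, -40, 13, -50, 8] -> [15, -33, 20, -43, 15] -> [-15, 33, -20, 43, -15] -> [-15, 33] -> [135, -297]
  [-50, -15, 8, -14, 5] -> [-43, -8, 15, -7, 12] -> [43, 8, -15, 7, -12] -> [43, 8] -> [-387, -72]
  [5, -37, -12, 44, 24, -43, 6, 30, 38, 6] -> [12, -30, -5, 51, 31, -36, 13, 37, 45, 13] -> [-12, 30, 5, -51, -31, 36, -13, -37, -45, -13] -> [-12, 30] -> [108, -270]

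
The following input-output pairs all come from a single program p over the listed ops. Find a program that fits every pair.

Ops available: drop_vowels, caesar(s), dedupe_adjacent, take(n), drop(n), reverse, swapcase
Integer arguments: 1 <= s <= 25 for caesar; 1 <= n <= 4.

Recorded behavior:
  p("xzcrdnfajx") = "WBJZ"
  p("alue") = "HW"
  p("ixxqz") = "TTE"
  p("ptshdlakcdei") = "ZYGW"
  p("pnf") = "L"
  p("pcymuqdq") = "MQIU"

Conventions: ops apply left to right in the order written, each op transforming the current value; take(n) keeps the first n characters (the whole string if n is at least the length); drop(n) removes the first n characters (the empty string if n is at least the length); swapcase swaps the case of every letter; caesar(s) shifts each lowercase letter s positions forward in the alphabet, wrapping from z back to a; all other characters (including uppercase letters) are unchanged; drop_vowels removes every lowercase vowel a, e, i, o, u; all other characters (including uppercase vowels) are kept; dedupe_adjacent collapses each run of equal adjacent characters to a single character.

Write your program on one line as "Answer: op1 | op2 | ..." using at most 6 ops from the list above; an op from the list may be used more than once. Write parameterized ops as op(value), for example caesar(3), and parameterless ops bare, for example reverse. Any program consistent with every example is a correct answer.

reverse | caesar(22) | swapcase | drop(2) | take(4)

Check, running the answer program on each example:
  "xzcrdnfajx" -> "xjafndrczx" -> "tfwbjznyvt" -> "TFWBJZNYVT" -> "WBJZNYVT" -> "WBJZ"
  "alue" -> "eula" -> "aqhw" -> "AQHW" -> "HW" -> "HW"
  "ixxqz" -> "zqxxi" -> "vmtte" -> "VMTTE" -> "TTE" -> "TTE"
  "ptshdlakcdei" -> "iedckaldhstp" -> "eazygwhzdopl" -> "EAZYGWHZDOPL" -> "ZYGWHZDOPL" -> "ZYGW"
  "pnf" -> "fnp" -> "bjl" -> "BJL" -> "L" -> "L"
  "pcymuqdq" -> "qdqumycp" -> "mzmqiuyl" -> "MZMQIUYL" -> "MQIUYL" -> "MQIU"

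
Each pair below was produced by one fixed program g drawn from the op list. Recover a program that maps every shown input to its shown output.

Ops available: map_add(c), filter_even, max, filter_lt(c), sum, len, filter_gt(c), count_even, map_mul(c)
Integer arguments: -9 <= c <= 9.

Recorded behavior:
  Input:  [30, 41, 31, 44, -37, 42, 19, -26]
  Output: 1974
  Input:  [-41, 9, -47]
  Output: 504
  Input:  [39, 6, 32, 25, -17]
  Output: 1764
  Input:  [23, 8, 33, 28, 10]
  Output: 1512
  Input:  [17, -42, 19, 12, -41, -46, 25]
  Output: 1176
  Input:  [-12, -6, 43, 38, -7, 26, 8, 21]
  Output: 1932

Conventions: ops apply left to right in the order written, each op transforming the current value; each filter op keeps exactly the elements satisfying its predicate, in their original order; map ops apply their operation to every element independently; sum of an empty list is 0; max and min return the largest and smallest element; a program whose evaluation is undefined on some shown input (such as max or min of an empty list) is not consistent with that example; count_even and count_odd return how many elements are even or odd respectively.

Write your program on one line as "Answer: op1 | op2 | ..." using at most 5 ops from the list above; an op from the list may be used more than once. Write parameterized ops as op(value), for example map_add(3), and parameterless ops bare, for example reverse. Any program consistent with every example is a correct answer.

map_add(3) | map_mul(7) | map_mul(6) | max

Check, running the answer program on each example:
  [30, 41, 31, 44, -37, 42, 19, -26] -> [33, 44, 34, 47, -34, 45, 22, -23] -> [231, 308, 238, 329, -238, 315, 154, -161] -> [1386, 1848, 1428, 1974, -1428, 1890, 924, -966] -> 1974
  [-41, 9, -47] -> [-38, 12, -44] -> [-266, 84, -308] -> [-1596, 504, -1848] -> 504
  [39, 6, 32, 25, -17] -> [42, 9, 35, 28, -14] -> [294, 63, 245, 196, -98] -> [1764, 378, 1470, 1176, -588] -> 1764
  [23, 8, 33, 28, 10] -> [26, 11, 36, 31, 13] -> [182, 77, 252, 217, 91] -> [1092, 462, 1512, 1302, 546] -> 1512
  [17, -42, 19, 12, -41, -46, 25] -> [20, -39, 22, 15, -38, -43, 28] -> [140, -273, 154, 105, -266, -301, 196] -> [840, -1638, 924, 630, -1596, -1806, 1176] -> 1176
  [-12, -6, 43, 38, -7, 26, 8, 21] -> [-9, -3, 46, 41, -4, 29, 11, 24] -> [-63, -21, 322, 287, -28, 203, 77, 168] -> [-378, -126, 1932, 1722, -168, 1218, 462, 1008] -> 1932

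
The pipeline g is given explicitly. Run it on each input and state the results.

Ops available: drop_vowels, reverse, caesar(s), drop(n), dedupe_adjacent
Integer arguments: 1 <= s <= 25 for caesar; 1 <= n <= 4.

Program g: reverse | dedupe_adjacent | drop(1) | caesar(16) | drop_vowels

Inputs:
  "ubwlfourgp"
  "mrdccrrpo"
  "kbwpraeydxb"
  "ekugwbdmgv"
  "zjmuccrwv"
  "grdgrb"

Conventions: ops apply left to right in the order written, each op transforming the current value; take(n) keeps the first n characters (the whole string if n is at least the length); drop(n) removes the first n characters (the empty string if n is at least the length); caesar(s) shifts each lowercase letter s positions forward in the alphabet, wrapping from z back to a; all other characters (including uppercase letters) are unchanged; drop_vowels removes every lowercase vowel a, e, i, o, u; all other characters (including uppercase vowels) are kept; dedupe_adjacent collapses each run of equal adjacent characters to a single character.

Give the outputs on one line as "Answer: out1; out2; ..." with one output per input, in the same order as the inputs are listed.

Execution, op by op:
  "ubwlfourgp" -> "pgruoflwbu" -> "pgruoflwbu" -> "gruoflwbu" -> "whkevbmrk" -> "whkvbmrk"
  "mrdccrrpo" -> "oprrccdrm" -> "oprcdrm" -> "prcdrm" -> "fhsthc" -> "fhsthc"
  "kbwpraeydxb" -> "bxdyearpwbk" -> "bxdyearpwbk" -> "xdyearpwbk" -> "ntouqhfmra" -> "ntqhfmr"
  "ekugwbdmgv" -> "vgmdbwguke" -> "vgmdbwguke" -> "gmdbwguke" -> "wctrmwkau" -> "wctrmwk"
  "zjmuccrwv" -> "vwrccumjz" -> "vwrcumjz" -> "wrcumjz" -> "mhskczp" -> "mhskczp"
  "grdgrb" -> "brgdrg" -> "brgdrg" -> "rgdrg" -> "hwthw" -> "hwthw"

"whkvbmrk"; "fhsthc"; "ntqhfmr"; "wctrmwk"; "mhskczp"; "hwthw"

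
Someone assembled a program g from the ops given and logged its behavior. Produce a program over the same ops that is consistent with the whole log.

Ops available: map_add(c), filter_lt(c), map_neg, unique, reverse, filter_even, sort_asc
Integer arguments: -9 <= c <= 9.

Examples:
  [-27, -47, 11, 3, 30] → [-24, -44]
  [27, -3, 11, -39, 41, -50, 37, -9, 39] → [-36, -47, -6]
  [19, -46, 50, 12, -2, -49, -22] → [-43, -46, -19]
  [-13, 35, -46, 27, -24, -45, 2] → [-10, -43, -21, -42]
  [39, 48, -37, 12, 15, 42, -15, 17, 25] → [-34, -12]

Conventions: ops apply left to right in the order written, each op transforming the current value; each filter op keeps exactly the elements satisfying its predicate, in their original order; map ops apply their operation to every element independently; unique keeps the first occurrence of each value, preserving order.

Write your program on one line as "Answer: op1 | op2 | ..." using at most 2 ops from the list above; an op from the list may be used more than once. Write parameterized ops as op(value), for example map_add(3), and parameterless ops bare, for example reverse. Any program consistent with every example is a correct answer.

map_add(3) | filter_lt(-5)

Check, running the answer program on each example:
  [-27, -47, 11, 3, 30] -> [-24, -44, 14, 6, 33] -> [-24, -44]
  [27, -3, 11, -39, 41, -50, 37, -9, 39] -> [30, 0, 14, -36, 44, -47, 40, -6, 42] -> [-36, -47, -6]
  [19, -46, 50, 12, -2, -49, -22] -> [22, -43, 53, 15, 1, -46, -19] -> [-43, -46, -19]
  [-13, 35, -46, 27, -24, -45, 2] -> [-10, 38, -43, 30, -21, -42, 5] -> [-10, -43, -21, -42]
  [39, 48, -37, 12, 15, 42, -15, 17, 25] -> [42, 51, -34, 15, 18, 45, -12, 20, 28] -> [-34, -12]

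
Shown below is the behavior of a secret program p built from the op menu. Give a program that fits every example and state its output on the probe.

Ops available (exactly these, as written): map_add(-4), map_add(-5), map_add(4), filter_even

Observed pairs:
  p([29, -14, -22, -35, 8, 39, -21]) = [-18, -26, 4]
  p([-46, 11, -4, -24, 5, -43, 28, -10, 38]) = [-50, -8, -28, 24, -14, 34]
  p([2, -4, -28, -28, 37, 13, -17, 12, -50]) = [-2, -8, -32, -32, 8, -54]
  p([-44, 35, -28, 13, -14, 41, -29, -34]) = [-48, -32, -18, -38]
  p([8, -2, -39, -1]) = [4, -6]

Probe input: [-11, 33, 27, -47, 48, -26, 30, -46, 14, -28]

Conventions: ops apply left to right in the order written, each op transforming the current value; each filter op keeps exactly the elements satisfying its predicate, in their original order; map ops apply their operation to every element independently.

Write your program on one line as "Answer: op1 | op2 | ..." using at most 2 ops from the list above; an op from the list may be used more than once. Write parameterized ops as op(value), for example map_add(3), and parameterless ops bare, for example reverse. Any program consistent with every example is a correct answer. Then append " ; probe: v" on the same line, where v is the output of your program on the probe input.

filter_even | map_add(-4) ; probe: [44, -30, 26, -50, 10, -32]

Check, running the answer program on each example:
  [29, -14, -22, -35, 8, 39, -21] -> [-14, -22, 8] -> [-18, -26, 4]
  [-46, 11, -4, -24, 5, -43, 28, -10, 38] -> [-46, -4, -24, 28, -10, 38] -> [-50, -8, -28, 24, -14, 34]
  [2, -4, -28, -28, 37, 13, -17, 12, -50] -> [2, -4, -28, -28, 12, -50] -> [-2, -8, -32, -32, 8, -54]
  [-44, 35, -28, 13, -14, 41, -29, -34] -> [-44, -28, -14, -34] -> [-48, -32, -18, -38]
  [8, -2, -39, -1] -> [8, -2] -> [4, -6]
  probe: [-11, 33, 27, -47, 48, -26, 30, -46, 14, -28] -> [48, -26, 30, -46, 14, -28] -> [44, -30, 26, -50, 10, -32]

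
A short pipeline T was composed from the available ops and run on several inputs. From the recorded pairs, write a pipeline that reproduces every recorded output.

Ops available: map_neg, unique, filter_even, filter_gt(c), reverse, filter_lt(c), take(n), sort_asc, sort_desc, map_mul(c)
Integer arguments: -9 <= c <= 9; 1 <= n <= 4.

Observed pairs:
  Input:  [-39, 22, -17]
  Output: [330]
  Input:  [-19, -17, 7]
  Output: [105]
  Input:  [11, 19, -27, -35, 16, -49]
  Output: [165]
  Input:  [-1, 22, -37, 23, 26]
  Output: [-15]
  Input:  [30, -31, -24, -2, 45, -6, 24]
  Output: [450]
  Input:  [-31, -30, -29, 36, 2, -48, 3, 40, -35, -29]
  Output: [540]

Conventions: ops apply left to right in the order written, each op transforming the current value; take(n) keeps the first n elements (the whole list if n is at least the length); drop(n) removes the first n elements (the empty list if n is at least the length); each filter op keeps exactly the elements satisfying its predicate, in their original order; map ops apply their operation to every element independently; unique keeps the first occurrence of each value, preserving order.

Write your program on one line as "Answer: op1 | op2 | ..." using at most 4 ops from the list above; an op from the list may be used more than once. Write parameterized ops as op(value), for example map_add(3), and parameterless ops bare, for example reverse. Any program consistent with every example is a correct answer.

filter_gt(-3) | take(1) | map_mul(-5) | map_mul(-3)

Check, running the answer program on each example:
  [-39, 22, -17] -> [22] -> [22] -> [-110] -> [330]
  [-19, -17, 7] -> [7] -> [7] -> [-35] -> [105]
  [11, 19, -27, -35, 16, -49] -> [11, 19, 16] -> [11] -> [-55] -> [165]
  [-1, 22, -37, 23, 26] -> [-1, 22, 23, 26] -> [-1] -> [5] -> [-15]
  [30, -31, -24, -2, 45, -6, 24] -> [30, -2, 45, 24] -> [30] -> [-150] -> [450]
  [-31, -30, -29, 36, 2, -48, 3, 40, -35, -29] -> [36, 2, 3, 40] -> [36] -> [-180] -> [540]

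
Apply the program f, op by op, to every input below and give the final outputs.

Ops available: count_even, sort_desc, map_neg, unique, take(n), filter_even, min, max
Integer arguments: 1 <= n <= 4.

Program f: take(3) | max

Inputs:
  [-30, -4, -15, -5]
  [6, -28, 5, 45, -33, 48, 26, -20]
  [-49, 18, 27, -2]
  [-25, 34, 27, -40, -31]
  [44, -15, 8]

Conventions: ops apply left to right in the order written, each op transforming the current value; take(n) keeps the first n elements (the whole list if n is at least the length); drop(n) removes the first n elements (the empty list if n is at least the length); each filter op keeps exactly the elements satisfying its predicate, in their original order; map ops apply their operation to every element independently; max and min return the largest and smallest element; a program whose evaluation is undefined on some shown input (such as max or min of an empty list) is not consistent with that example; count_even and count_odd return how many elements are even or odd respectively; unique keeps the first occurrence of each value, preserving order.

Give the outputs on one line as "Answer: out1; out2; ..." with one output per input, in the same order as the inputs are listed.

Execution, op by op:
  [-30, -4, -15, -5] -> [-30, -4, -15] -> -4
  [6, -28, 5, 45, -33, 48, 26, -20] -> [6, -28, 5] -> 6
  [-49, 18, 27, -2] -> [-49, 18, 27] -> 27
  [-25, 34, 27, -40, -31] -> [-25, 34, 27] -> 34
  [44, -15, 8] -> [44, -15, 8] -> 44

-4; 6; 27; 34; 44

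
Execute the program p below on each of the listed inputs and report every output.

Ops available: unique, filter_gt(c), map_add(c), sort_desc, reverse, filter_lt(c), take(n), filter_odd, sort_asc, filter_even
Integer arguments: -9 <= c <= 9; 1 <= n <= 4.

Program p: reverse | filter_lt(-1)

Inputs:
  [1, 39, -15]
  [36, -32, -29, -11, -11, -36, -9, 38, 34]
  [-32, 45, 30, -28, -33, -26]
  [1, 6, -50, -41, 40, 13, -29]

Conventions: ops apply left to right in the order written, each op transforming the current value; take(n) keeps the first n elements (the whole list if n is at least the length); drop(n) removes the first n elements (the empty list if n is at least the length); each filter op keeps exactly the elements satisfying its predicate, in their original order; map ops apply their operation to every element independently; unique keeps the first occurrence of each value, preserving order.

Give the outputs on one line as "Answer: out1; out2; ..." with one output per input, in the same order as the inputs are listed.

Execution, op by op:
  [1, 39, -15] -> [-15, 39, 1] -> [-15]
  [36, -32, -29, -11, -11, -36, -9, 38, 34] -> [34, 38, -9, -36, -11, -11, -29, -32, 36] -> [-9, -36, -11, -11, -29, -32]
  [-32, 45, 30, -28, -33, -26] -> [-26, -33, -28, 30, 45, -32] -> [-26, -33, -28, -32]
  [1, 6, -50, -41, 40, 13, -29] -> [-29, 13, 40, -41, -50, 6, 1] -> [-29, -41, -50]

[-15]; [-9, -36, -11, -11, -29, -32]; [-26, -33, -28, -32]; [-29, -41, -50]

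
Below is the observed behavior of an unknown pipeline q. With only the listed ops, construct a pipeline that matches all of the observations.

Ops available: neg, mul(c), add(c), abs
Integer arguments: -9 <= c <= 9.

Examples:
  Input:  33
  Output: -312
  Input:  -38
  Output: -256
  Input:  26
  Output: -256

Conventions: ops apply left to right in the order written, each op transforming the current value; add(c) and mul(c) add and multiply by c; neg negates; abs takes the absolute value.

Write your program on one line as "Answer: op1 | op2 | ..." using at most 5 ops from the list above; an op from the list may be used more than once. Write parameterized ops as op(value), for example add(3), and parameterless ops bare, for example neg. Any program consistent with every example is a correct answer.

add(6) | abs | mul(8) | neg

Check, running the answer program on each example:
  33 -> 39 -> 39 -> 312 -> -312
  -38 -> -32 -> 32 -> 256 -> -256
  26 -> 32 -> 32 -> 256 -> -256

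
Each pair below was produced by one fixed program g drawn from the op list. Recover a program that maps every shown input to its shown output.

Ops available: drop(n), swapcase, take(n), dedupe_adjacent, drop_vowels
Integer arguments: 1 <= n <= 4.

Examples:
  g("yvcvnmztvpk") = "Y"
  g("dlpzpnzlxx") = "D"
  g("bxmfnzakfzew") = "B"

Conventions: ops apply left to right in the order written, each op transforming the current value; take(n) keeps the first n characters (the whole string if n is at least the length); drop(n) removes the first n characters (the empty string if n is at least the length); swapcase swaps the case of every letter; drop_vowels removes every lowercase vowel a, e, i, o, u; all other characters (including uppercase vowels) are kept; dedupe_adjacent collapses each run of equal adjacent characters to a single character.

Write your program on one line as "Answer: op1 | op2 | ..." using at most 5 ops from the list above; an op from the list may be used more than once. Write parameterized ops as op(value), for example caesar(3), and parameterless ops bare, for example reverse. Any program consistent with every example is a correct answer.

drop_vowels | swapcase | take(4) | take(1)

Check, running the answer program on each example:
  "yvcvnmztvpk" -> "yvcvnmztvpk" -> "YVCVNMZTVPK" -> "YVCV" -> "Y"
  "dlpzpnzlxx" -> "dlpzpnzlxx" -> "DLPZPNZLXX" -> "DLPZ" -> "D"
  "bxmfnzakfzew" -> "bxmfnzkfzw" -> "BXMFNZKFZW" -> "BXMF" -> "B"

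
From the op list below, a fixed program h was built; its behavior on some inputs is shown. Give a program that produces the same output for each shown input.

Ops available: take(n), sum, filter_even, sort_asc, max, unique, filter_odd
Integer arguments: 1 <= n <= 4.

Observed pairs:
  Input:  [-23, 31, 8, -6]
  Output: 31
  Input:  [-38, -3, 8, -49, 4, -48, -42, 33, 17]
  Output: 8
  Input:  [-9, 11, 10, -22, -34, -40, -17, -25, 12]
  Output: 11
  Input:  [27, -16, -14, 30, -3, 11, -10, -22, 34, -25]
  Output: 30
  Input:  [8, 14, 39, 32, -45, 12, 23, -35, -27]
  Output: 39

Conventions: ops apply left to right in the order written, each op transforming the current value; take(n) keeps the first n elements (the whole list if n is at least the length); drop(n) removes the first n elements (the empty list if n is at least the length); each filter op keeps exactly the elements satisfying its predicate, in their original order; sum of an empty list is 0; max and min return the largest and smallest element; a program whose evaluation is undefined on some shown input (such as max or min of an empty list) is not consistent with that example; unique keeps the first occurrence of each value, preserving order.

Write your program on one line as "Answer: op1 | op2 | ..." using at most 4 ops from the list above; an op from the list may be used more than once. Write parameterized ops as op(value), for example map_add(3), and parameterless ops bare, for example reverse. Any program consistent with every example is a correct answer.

take(4) | sort_asc | max

Check, running the answer program on each example:
  [-23, 31, 8, -6] -> [-23, 31, 8, -6] -> [-23, -6, 8, 31] -> 31
  [-38, -3, 8, -49, 4, -48, -42, 33, 17] -> [-38, -3, 8, -49] -> [-49, -38, -3, 8] -> 8
  [-9, 11, 10, -22, -34, -40, -17, -25, 12] -> [-9, 11, 10, -22] -> [-22, -9, 10, 11] -> 11
  [27, -16, -14, 30, -3, 11, -10, -22, 34, -25] -> [27, -16, -14, 30] -> [-16, -14, 27, 30] -> 30
  [8, 14, 39, 32, -45, 12, 23, -35, -27] -> [8, 14, 39, 32] -> [8, 14, 32, 39] -> 39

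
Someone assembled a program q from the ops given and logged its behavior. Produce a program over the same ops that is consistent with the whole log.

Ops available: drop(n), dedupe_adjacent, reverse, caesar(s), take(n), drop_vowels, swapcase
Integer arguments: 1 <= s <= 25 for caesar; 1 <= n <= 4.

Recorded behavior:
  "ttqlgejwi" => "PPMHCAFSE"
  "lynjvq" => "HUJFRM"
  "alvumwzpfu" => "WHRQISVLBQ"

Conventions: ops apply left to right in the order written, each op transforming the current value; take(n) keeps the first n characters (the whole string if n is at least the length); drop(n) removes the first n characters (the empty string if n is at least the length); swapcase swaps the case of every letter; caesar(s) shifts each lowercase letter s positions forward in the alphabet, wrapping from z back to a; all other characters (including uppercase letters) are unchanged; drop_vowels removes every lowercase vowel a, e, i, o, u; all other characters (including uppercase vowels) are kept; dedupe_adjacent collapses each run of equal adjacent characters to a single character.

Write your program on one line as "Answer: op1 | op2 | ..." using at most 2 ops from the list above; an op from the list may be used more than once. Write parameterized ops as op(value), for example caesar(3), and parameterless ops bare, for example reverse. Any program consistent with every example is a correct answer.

caesar(22) | swapcase

Check, running the answer program on each example:
  "ttqlgejwi" -> "ppmhcafse" -> "PPMHCAFSE"
  "lynjvq" -> "hujfrm" -> "HUJFRM"
  "alvumwzpfu" -> "whrqisvlbq" -> "WHRQISVLBQ"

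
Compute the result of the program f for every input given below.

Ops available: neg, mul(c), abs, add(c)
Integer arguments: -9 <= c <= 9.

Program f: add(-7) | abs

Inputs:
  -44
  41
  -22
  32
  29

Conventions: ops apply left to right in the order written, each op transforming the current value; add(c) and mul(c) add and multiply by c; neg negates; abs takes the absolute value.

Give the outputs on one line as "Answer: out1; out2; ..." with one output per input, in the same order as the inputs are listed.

Execution, op by op:
  -44 -> -51 -> 51
  41 -> 34 -> 34
  -22 -> -29 -> 29
  32 -> 25 -> 25
  29 -> 22 -> 22

51; 34; 29; 25; 22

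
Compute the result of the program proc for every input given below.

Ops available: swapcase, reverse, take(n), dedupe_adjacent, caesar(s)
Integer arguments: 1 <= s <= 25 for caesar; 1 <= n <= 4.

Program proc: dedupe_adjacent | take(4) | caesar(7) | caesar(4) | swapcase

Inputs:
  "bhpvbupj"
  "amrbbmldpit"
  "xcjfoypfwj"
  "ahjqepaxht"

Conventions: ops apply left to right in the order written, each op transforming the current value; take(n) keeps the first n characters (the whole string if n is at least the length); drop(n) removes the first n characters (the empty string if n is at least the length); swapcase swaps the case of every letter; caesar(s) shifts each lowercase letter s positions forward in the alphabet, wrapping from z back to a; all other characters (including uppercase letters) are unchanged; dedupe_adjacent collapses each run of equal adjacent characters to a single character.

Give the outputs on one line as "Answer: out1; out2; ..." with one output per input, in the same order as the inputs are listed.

"MSAG"; "LXCM"; "INUQ"; "LSUB"

Execution, op by op:
  "bhpvbupj" -> "bhpvbupj" -> "bhpv" -> "iowc" -> "msag" -> "MSAG"
  "amrbbmldpit" -> "amrbmldpit" -> "amrb" -> "htyi" -> "lxcm" -> "LXCM"
  "xcjfoypfwj" -> "xcjfoypfwj" -> "xcjf" -> "ejqm" -> "inuq" -> "INUQ"
  "ahjqepaxht" -> "ahjqepaxht" -> "ahjq" -> "hoqx" -> "lsub" -> "LSUB"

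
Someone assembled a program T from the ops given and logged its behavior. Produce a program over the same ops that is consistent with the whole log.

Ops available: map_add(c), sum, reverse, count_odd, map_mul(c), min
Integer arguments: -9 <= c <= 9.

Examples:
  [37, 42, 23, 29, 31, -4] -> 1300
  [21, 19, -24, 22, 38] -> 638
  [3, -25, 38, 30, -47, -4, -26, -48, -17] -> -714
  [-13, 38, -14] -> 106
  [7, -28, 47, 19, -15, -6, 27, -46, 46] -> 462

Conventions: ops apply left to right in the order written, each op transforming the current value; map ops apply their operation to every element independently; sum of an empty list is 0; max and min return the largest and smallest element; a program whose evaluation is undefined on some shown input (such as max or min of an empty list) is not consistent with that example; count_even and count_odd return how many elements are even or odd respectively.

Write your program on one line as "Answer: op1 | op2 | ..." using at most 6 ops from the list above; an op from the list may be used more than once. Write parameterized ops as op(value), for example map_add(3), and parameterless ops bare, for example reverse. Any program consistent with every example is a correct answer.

map_mul(8) | reverse | map_add(6) | reverse | sum

Check, running the answer program on each example:
  [37, 42, 23, 29, 31, -4] -> [296, 336, 184, 232, 248, -32] -> [-32, 248, 232, 184, 336, 296] -> [-26, 254, 238, 190, 342, 302] -> [302, 342, 190, 238, 254, -26] -> 1300
  [21, 19, -24, 22, 38] -> [168, 152, -192, 176, 304] -> [304, 176, -192, 152, 168] -> [310, 182, -186, 158, 174] -> [174, 158, -186, 182, 310] -> 638
  [3, -25, 38, 30, -47, -4, -26, -48, -17] -> [24, -200, 304, 240, -376, -32, -208, -384, -136] -> [-136, -384, -208, -32, -376, 240, 304, -200, 24] -> [-130, -378, -202, -26, -370, 246, 310, -194, 30] -> [30, -194, 310, 246, -370, -26, -202, -378, -130] -> -714
  [-13, 38, -14] -> [-104, 304, -112] -> [-112, 304, -104] -> [-106, 310, -98] -> [-98, 310, -106] -> 106
  [7, -28, 47, 19, -15, -6, 27, -46, 46] -> [56, -224, 376, 152, -120, -48, 216, -368, 368] -> [368, -368, 216, -48, -120, 152, 376, -224, 56] -> [374, -362, 222, -42, -114, 158, 382, -218, 62] -> [62, -218, 382, 158, -114, -42, 222, -362, 374] -> 462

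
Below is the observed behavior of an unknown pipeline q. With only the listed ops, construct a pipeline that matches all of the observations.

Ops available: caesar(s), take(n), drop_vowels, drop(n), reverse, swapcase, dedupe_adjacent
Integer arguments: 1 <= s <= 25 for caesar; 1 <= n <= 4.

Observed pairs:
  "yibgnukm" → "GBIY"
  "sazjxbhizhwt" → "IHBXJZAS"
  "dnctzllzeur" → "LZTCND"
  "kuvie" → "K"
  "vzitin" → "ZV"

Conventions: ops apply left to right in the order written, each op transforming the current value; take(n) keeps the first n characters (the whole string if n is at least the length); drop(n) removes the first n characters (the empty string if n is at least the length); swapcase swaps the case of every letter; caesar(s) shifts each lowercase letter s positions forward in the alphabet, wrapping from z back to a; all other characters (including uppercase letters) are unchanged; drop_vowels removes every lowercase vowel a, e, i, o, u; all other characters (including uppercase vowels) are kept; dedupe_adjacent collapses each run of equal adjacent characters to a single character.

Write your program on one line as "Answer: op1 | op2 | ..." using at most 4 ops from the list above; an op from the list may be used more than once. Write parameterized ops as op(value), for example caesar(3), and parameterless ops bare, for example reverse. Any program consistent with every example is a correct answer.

swapcase | reverse | drop(4) | dedupe_adjacent

Check, running the answer program on each example:
  "yibgnukm" -> "YIBGNUKM" -> "MKUNGBIY" -> "GBIY" -> "GBIY"
  "sazjxbhizhwt" -> "SAZJXBHIZHWT" -> "TWHZIHBXJZAS" -> "IHBXJZAS" -> "IHBXJZAS"
  "dnctzllzeur" -> "DNCTZLLZEUR" -> "RUEZLLZTCND" -> "LLZTCND" -> "LZTCND"
  "kuvie" -> "KUVIE" -> "EIVUK" -> "K" -> "K"
  "vzitin" -> "VZITIN" -> "NITIZV" -> "ZV" -> "ZV"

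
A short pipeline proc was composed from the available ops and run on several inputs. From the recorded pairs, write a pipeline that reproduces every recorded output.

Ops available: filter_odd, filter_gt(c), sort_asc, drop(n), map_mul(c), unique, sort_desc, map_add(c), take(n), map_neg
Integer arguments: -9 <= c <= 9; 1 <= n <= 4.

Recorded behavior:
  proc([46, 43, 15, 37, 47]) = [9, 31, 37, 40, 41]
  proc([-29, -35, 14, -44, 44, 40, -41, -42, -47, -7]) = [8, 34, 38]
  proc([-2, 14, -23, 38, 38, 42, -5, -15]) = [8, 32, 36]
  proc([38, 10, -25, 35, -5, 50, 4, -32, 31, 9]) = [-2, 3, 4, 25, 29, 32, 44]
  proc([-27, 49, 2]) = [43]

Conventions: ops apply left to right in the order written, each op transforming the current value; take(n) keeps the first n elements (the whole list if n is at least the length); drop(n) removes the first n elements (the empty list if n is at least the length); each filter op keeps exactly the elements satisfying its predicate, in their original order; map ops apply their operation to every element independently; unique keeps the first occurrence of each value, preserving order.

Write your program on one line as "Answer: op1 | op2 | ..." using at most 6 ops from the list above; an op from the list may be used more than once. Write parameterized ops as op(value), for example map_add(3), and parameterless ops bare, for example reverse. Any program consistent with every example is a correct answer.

unique | filter_gt(-6) | filter_gt(3) | sort_asc | map_add(-6)

Check, running the answer program on each example:
  [46, 43, 15, 37, 47] -> [46, 43, 15, 37, 47] -> [46, 43, 15, 37, 47] -> [46, 43, 15, 37, 47] -> [15, 37, 43, 46, 47] -> [9, 31, 37, 40, 41]
  [-29, -35, 14, -44, 44, 40, -41, -42, -47, -7] -> [-29, -35, 14, -44, 44, 40, -41, -42, -47, -7] -> [14, 44, 40] -> [14, 44, 40] -> [14, 40, 44] -> [8, 34, 38]
  [-2, 14, -23, 38, 38, 42, -5, -15] -> [-2, 14, -23, 38, 42, -5, -15] -> [-2, 14, 38, 42, -5] -> [14, 38, 42] -> [14, 38, 42] -> [8, 32, 36]
  [38, 10, -25, 35, -5, 50, 4, -32, 31, 9] -> [38, 10, -25, 35, -5, 50, 4, -32, 31, 9] -> [38, 10, 35, -5, 50, 4, 31, 9] -> [38, 10, 35, 50, 4, 31, 9] -> [4, 9, 10, 31, 35, 38, 50] -> [-2, 3, 4, 25, 29, 32, 44]
  [-27, 49, 2] -> [-27, 49, 2] -> [49, 2] -> [49] -> [49] -> [43]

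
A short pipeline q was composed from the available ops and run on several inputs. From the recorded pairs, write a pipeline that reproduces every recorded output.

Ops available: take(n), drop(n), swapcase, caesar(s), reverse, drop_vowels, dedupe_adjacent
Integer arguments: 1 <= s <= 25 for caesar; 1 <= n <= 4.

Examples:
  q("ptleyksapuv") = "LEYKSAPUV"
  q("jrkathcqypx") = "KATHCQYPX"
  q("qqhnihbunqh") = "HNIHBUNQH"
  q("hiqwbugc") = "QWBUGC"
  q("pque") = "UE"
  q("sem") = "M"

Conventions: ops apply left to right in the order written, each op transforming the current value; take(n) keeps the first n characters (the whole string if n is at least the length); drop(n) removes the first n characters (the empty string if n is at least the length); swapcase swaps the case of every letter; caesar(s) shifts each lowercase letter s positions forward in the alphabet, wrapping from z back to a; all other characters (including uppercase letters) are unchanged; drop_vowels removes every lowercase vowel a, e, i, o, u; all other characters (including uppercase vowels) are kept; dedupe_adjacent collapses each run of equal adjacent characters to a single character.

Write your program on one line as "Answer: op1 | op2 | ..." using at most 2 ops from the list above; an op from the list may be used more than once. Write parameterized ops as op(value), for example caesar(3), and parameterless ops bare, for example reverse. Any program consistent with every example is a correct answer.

drop(2) | swapcase

Check, running the answer program on each example:
  "ptleyksapuv" -> "leyksapuv" -> "LEYKSAPUV"
  "jrkathcqypx" -> "kathcqypx" -> "KATHCQYPX"
  "qqhnihbunqh" -> "hnihbunqh" -> "HNIHBUNQH"
  "hiqwbugc" -> "qwbugc" -> "QWBUGC"
  "pque" -> "ue" -> "UE"
  "sem" -> "m" -> "M"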